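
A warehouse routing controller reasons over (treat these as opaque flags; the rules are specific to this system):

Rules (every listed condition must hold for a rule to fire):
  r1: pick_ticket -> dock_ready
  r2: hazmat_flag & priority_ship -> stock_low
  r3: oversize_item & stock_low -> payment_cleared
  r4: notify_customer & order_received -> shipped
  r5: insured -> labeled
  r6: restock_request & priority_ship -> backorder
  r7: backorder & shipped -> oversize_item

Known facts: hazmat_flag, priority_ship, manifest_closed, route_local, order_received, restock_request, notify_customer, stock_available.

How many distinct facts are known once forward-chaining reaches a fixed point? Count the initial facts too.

13

Round 1: r2 [hazmat_flag & priority_ship -> stock_low]; r4 [notify_customer & order_received -> shipped]; r6 [restock_request & priority_ship -> backorder]. New: stock_low, shipped, backorder.
Round 2: r7 [backorder & shipped -> oversize_item]. New: oversize_item.
Round 3: r3 [oversize_item & stock_low -> payment_cleared]. New: payment_cleared.
Closure: {backorder, hazmat_flag, manifest_closed, notify_customer, order_received, oversize_item, payment_cleared, priority_ship, restock_request, route_local, shipped, stock_available, stock_low} — 13 facts.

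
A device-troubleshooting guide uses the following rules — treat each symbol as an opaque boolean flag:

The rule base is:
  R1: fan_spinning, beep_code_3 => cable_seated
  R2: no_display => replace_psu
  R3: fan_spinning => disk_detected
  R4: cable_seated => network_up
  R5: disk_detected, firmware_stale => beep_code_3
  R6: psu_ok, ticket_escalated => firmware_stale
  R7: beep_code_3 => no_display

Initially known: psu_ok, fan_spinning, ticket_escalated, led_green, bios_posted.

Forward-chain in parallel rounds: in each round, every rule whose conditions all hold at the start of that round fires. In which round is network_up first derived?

Round 1: R3 [fan_spinning => disk_detected]; R6 [psu_ok, ticket_escalated => firmware_stale]. New: disk_detected, firmware_stale.
Round 2: R5 [disk_detected, firmware_stale => beep_code_3]. New: beep_code_3.
Round 3: R1 [fan_spinning, beep_code_3 => cable_seated]; R7 [beep_code_3 => no_display]. New: cable_seated, no_display.
Round 4: R2 [no_display => replace_psu]; R4 [cable_seated => network_up]. New: replace_psu, network_up.
network_up first appears in round 4.

4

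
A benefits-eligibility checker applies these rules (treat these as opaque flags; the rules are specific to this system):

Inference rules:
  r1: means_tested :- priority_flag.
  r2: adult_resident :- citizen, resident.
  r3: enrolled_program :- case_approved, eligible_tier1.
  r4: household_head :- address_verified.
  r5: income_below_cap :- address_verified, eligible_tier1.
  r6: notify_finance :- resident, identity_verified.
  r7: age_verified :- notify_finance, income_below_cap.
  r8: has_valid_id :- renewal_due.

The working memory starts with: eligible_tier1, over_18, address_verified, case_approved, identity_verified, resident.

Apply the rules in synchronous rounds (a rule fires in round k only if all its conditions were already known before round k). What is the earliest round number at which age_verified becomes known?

2

Round 1 — r3, r4, r5, r6, derive enrolled_program, household_head, income_below_cap, notify_finance.
Round 2 — r7, derive age_verified.
age_verified first appears in round 2.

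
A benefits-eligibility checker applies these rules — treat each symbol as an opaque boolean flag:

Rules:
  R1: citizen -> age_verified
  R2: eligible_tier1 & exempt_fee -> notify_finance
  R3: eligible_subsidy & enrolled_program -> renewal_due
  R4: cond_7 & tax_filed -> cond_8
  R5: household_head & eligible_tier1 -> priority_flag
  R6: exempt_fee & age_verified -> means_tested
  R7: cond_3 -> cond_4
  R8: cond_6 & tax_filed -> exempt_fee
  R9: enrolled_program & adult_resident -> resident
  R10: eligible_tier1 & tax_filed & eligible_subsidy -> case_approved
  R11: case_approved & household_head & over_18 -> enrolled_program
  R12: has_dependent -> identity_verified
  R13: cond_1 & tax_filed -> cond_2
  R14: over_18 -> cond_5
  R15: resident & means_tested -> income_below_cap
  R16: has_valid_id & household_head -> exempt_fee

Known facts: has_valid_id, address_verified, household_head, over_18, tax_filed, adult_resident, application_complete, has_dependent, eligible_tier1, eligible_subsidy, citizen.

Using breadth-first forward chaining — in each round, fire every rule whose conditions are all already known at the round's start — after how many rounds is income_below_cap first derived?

[1] R1 [citizen -> age_verified]; R5 [household_head & eligible_tier1 -> priority_flag]; R10 [eligible_tier1 & tax_filed & eligible_subsidy -> case_approved]; R12 [has_dependent -> identity_verified]; R14 [over_18 -> cond_5]; R16 [has_valid_id & household_head -> exempt_fee]. ⇒ new: age_verified, priority_flag, case_approved, identity_verified, cond_5, exempt_fee.
[2] R2 [eligible_tier1 & exempt_fee -> notify_finance]; R6 [exempt_fee & age_verified -> means_tested]; R11 [case_approved & household_head & over_18 -> enrolled_program]. ⇒ new: notify_finance, means_tested, enrolled_program.
[3] R3 [eligible_subsidy & enrolled_program -> renewal_due]; R9 [enrolled_program & adult_resident -> resident]. ⇒ new: renewal_due, resident.
[4] R15 [resident & means_tested -> income_below_cap]. ⇒ new: income_below_cap.
income_below_cap first appears in round 4.

4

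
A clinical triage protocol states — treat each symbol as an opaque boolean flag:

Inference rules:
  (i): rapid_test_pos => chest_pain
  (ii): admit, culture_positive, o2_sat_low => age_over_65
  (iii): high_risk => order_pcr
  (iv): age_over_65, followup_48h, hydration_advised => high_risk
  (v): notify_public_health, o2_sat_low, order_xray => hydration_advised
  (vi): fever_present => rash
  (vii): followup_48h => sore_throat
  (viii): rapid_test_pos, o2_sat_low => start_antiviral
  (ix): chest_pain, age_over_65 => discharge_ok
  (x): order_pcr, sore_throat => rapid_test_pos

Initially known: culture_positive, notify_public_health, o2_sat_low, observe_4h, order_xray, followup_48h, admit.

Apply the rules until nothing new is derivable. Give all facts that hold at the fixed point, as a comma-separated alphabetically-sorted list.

admit, age_over_65, chest_pain, culture_positive, discharge_ok, followup_48h, high_risk, hydration_advised, notify_public_health, o2_sat_low, observe_4h, order_pcr, order_xray, rapid_test_pos, sore_throat, start_antiviral

Round 1: (ii) [admit, culture_positive, o2_sat_low => age_over_65]; (v) [notify_public_health, o2_sat_low, order_xray => hydration_advised]; (vii) [followup_48h => sore_throat]. New: age_over_65, hydration_advised, sore_throat.
Round 2: (iv) [age_over_65, followup_48h, hydration_advised => high_risk]. New: high_risk.
Round 3: (iii) [high_risk => order_pcr]. New: order_pcr.
Round 4: (x) [order_pcr, sore_throat => rapid_test_pos]. New: rapid_test_pos.
Round 5: (i) [rapid_test_pos => chest_pain]; (viii) [rapid_test_pos, o2_sat_low => start_antiviral]. New: chest_pain, start_antiviral.
Round 6: (ix) [chest_pain, age_over_65 => discharge_ok]. New: discharge_ok.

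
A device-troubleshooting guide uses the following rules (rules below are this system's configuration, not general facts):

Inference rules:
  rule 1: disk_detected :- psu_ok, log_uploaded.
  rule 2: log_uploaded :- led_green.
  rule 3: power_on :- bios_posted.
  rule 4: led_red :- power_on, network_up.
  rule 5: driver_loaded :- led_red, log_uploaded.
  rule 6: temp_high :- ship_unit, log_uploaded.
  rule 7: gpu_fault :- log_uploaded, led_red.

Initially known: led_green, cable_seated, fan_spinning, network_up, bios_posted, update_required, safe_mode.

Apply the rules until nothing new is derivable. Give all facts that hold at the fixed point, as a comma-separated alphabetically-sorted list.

Round 1: rule 2 [log_uploaded :- led_green.]; rule 3 [power_on :- bios_posted.]. New: log_uploaded, power_on.
Round 2: rule 4 [led_red :- power_on, network_up.]. New: led_red.
Round 3: rule 5 [driver_loaded :- led_red, log_uploaded.]; rule 7 [gpu_fault :- log_uploaded, led_red.]. New: driver_loaded, gpu_fault.

bios_posted, cable_seated, driver_loaded, fan_spinning, gpu_fault, led_green, led_red, log_uploaded, network_up, power_on, safe_mode, update_required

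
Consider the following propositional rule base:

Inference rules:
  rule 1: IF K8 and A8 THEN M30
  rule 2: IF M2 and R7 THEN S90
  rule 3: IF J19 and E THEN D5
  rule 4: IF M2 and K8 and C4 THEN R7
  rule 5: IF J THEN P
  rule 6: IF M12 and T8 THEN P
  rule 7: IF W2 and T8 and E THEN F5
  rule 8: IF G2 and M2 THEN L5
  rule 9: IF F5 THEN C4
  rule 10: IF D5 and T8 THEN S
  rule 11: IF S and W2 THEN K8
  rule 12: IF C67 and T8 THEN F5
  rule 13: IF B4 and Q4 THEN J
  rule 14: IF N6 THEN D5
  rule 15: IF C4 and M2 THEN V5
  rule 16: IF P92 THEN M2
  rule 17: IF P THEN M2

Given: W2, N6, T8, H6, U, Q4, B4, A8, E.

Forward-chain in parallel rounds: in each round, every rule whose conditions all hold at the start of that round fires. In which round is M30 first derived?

4

[1] rule 7 [IF W2 and T8 and E THEN F5]; rule 13 [IF B4 and Q4 THEN J]; rule 14 [IF N6 THEN D5]. ⇒ new: F5, J, D5.
[2] rule 5 [IF J THEN P]; rule 9 [IF F5 THEN C4]; rule 10 [IF D5 and T8 THEN S]. ⇒ new: P, C4, S.
[3] rule 11 [IF S and W2 THEN K8]; rule 17 [IF P THEN M2]. ⇒ new: K8, M2.
[4] rule 1 [IF K8 and A8 THEN M30]; rule 4 [IF M2 and K8 and C4 THEN R7]; rule 15 [IF C4 and M2 THEN V5]. ⇒ new: M30, R7, V5.
M30 first appears in round 4.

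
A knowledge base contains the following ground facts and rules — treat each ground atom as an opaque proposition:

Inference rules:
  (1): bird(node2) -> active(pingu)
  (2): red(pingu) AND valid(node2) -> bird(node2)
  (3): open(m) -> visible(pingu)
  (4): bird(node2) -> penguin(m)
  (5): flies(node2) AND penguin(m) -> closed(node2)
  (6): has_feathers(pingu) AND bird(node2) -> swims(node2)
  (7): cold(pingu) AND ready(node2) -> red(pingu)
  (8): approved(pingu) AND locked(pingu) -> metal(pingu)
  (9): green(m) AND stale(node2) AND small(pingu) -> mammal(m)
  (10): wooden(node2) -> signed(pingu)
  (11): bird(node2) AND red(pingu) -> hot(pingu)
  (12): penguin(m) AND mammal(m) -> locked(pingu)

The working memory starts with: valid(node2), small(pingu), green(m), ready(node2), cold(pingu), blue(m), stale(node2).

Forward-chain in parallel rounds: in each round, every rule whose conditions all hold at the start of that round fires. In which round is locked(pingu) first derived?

4

Round 1 — (7), (9), derive red(pingu), mammal(m).
Round 2 — (2), derive bird(node2).
Round 3 — (1), (4), (11), derive active(pingu), penguin(m), hot(pingu).
Round 4 — (12), derive locked(pingu).
locked(pingu) first appears in round 4.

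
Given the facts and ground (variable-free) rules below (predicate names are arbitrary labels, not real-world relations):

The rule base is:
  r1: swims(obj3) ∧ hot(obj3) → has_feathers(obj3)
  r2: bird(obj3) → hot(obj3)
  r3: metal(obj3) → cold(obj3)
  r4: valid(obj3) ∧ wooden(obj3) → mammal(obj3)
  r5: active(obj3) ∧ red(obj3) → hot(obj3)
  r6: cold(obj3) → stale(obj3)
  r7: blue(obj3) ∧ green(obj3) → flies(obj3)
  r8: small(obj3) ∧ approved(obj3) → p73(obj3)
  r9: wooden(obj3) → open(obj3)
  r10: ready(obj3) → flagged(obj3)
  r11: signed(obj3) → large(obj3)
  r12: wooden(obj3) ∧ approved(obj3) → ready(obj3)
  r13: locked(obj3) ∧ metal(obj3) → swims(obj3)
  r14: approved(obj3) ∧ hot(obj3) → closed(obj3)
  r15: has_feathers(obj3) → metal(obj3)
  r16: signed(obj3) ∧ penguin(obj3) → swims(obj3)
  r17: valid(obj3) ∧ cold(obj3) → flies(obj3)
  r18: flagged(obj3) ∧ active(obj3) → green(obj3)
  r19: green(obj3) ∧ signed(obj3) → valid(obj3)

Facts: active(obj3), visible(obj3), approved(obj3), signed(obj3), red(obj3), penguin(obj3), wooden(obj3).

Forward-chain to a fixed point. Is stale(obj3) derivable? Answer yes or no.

yes

Round 1: r5 [active(obj3) ∧ red(obj3) → hot(obj3)]; r9 [wooden(obj3) → open(obj3)]; r11 [signed(obj3) → large(obj3)]; r12 [wooden(obj3) ∧ approved(obj3) → ready(obj3)]; r16 [signed(obj3) ∧ penguin(obj3) → swims(obj3)]. Adds hot(obj3), open(obj3), large(obj3), ready(obj3), swims(obj3).
Round 2: r1 [swims(obj3) ∧ hot(obj3) → has_feathers(obj3)]; r10 [ready(obj3) → flagged(obj3)]; r14 [approved(obj3) ∧ hot(obj3) → closed(obj3)]. Adds has_feathers(obj3), flagged(obj3), closed(obj3).
Round 3: r15 [has_feathers(obj3) → metal(obj3)]; r18 [flagged(obj3) ∧ active(obj3) → green(obj3)]. Adds metal(obj3), green(obj3).
Round 4: r3 [metal(obj3) → cold(obj3)]; r19 [green(obj3) ∧ signed(obj3) → valid(obj3)]. Adds cold(obj3), valid(obj3).
Round 5: r4 [valid(obj3) ∧ wooden(obj3) → mammal(obj3)]; r6 [cold(obj3) → stale(obj3)]; r17 [valid(obj3) ∧ cold(obj3) → flies(obj3)]. Adds mammal(obj3), stale(obj3), flies(obj3).
stale(obj3) appears in round 5, so it is derivable.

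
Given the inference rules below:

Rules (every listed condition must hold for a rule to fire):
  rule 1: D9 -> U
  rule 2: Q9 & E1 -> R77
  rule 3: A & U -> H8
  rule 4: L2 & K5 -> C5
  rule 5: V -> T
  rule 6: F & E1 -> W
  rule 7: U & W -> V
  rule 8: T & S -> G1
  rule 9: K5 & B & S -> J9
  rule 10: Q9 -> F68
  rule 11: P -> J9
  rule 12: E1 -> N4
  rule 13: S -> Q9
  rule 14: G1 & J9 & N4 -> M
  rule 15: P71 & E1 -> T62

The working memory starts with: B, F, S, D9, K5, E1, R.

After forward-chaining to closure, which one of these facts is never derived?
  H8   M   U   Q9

H8

Round 1 fires rule 1, rule 6, rule 9, rule 12, rule 13, giving U, W, J9, N4, Q9.
Round 2 fires rule 2, rule 7, rule 10, giving R77, V, F68.
Round 3 fires rule 5, giving T.
Round 4 fires rule 8, giving G1.
Round 5 fires rule 14, giving M.
Derived: U (round 1), M (round 5), Q9 (round 1). H8 never appears in any round.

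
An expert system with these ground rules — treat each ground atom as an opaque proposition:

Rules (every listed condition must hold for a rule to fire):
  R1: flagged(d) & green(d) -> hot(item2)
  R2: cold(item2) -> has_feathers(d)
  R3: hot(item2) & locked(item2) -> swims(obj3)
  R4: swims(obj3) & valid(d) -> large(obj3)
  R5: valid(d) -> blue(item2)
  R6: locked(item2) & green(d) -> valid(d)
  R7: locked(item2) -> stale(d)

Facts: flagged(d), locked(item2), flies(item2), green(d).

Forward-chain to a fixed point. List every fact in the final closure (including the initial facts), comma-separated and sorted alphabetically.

Round 1 — R1, R6, R7, derive hot(item2), valid(d), stale(d).
Round 2 — R3, R5, derive swims(obj3), blue(item2).
Round 3 — R4, derive large(obj3).

blue(item2), flagged(d), flies(item2), green(d), hot(item2), large(obj3), locked(item2), stale(d), swims(obj3), valid(d)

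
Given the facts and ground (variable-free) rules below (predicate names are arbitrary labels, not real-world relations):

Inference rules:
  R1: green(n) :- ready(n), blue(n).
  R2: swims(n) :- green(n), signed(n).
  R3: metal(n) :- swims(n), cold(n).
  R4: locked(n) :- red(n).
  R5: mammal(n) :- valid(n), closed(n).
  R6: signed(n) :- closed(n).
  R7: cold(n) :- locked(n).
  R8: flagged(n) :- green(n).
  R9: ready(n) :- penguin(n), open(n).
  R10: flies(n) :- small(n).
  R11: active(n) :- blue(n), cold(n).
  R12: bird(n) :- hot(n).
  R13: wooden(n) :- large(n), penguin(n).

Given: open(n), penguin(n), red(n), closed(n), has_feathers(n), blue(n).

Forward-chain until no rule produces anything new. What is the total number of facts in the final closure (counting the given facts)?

Round 1 — R4, R6, R9, derive locked(n), signed(n), ready(n).
Round 2 — R1, R7, derive green(n), cold(n).
Round 3 — R2, R8, R11, derive swims(n), flagged(n), active(n).
Round 4 — R3, derive metal(n).
Closure: {active(n), blue(n), closed(n), cold(n), flagged(n), green(n), has_feathers(n), locked(n), metal(n), open(n), penguin(n), ready(n), red(n), signed(n), swims(n)} — 15 facts.

15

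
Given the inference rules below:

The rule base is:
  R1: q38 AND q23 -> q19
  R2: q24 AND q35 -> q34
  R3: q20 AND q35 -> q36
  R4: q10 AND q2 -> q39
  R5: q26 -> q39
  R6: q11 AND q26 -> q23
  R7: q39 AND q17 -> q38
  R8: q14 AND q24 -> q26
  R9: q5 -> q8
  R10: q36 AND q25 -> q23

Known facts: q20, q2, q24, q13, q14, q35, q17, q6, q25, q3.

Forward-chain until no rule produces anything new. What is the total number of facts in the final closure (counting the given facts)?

Round 1 fires R2, R3, R8, giving q34, q36, q26.
Round 2 fires R5, R10, giving q39, q23.
Round 3 fires R7, giving q38.
Round 4 fires R1, giving q19.
Closure: {q13, q14, q17, q19, q2, q20, q23, q24, q25, q26, q3, q34, q35, q36, q38, q39, q6} — 17 facts.

17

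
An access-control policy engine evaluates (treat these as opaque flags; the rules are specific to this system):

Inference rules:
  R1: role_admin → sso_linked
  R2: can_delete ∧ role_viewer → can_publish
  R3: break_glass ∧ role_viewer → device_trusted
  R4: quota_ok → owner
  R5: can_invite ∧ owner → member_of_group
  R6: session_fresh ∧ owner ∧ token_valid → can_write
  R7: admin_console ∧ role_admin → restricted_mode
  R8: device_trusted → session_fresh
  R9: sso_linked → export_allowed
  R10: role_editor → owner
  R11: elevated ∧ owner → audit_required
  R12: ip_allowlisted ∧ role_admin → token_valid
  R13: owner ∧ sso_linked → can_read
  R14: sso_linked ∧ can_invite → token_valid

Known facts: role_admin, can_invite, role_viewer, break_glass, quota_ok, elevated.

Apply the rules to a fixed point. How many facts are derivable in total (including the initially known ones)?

Round 1: R1 [role_admin → sso_linked]; R3 [break_glass ∧ role_viewer → device_trusted]; R4 [quota_ok → owner]. Adds sso_linked, device_trusted, owner.
Round 2: R5 [can_invite ∧ owner → member_of_group]; R8 [device_trusted → session_fresh]; R9 [sso_linked → export_allowed]; R11 [elevated ∧ owner → audit_required]; R13 [owner ∧ sso_linked → can_read]; R14 [sso_linked ∧ can_invite → token_valid]. Adds member_of_group, session_fresh, export_allowed, audit_required, can_read, token_valid.
Round 3: R6 [session_fresh ∧ owner ∧ token_valid → can_write]. Adds can_write.
Closure: {audit_required, break_glass, can_invite, can_read, can_write, device_trusted, elevated, export_allowed, member_of_group, owner, quota_ok, role_admin, role_viewer, session_fresh, sso_linked, token_valid} — 16 facts.

16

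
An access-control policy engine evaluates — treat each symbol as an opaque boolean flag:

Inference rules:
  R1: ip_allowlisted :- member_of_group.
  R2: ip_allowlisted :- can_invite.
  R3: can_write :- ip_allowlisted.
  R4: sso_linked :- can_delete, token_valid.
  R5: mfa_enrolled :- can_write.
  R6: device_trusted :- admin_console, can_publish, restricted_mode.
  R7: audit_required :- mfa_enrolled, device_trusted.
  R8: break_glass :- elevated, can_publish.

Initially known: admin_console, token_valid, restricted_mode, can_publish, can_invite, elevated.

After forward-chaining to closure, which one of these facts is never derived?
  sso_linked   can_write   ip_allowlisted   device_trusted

sso_linked

Round 1 fires R2, R6, R8, giving ip_allowlisted, device_trusted, break_glass.
Round 2 fires R3, giving can_write.
Round 3 fires R5, giving mfa_enrolled.
Round 4 fires R7, giving audit_required.
Derived: device_trusted (round 1), can_write (round 2), ip_allowlisted (round 1). sso_linked never appears in any round.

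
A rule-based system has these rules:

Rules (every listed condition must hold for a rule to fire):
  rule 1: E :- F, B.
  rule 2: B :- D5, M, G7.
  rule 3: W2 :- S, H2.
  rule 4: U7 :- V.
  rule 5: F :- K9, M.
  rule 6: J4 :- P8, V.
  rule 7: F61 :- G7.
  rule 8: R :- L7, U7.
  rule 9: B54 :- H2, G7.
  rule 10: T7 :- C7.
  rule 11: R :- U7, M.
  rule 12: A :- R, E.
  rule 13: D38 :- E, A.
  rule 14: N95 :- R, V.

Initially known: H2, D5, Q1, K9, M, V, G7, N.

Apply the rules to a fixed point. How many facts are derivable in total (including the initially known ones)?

Round 1 — rule 2, rule 4, rule 5, rule 7, rule 9, derive B, U7, F, F61, B54.
Round 2 — rule 1, rule 11, derive E, R.
Round 3 — rule 12, rule 14, derive A, N95.
Round 4 — rule 13, derive D38.
Closure: {A, B, B54, D38, D5, E, F, F61, G7, H2, K9, M, N, N95, Q1, R, U7, V} — 18 facts.

18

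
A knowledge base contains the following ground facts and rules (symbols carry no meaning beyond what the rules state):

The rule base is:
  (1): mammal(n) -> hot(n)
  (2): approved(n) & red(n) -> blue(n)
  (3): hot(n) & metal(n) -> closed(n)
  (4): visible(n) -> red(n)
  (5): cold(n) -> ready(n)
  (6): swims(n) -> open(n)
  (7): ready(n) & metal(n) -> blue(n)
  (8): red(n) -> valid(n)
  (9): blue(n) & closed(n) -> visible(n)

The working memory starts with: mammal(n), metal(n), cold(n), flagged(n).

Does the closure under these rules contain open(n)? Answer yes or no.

no

Round 1: (1) [mammal(n) -> hot(n)]; (5) [cold(n) -> ready(n)]. New: hot(n), ready(n).
Round 2: (3) [hot(n) & metal(n) -> closed(n)]; (7) [ready(n) & metal(n) -> blue(n)]. New: closed(n), blue(n).
Round 3: (9) [blue(n) & closed(n) -> visible(n)]. New: visible(n).
Round 4: (4) [visible(n) -> red(n)]. New: red(n).
Round 5: (8) [red(n) -> valid(n)]. New: valid(n).
Fixed point reached. open(n) is concluded only by (6); (6) needs swims(n) (never derived).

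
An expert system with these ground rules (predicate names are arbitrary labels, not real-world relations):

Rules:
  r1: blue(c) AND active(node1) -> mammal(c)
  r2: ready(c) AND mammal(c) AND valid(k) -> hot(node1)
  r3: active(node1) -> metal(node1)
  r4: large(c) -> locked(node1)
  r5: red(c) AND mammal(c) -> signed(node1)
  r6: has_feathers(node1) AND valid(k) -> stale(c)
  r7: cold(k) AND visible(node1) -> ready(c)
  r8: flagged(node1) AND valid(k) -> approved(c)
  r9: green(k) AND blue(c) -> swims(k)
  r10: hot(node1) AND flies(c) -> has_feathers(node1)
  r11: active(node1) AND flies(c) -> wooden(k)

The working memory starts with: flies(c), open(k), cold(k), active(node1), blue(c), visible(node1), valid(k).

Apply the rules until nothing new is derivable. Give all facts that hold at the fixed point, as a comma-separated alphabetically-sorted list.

Round 1 fires r1, r3, r7, r11, giving mammal(c), metal(node1), ready(c), wooden(k).
Round 2 fires r2, giving hot(node1).
Round 3 fires r10, giving has_feathers(node1).
Round 4 fires r6, giving stale(c).

active(node1), blue(c), cold(k), flies(c), has_feathers(node1), hot(node1), mammal(c), metal(node1), open(k), ready(c), stale(c), valid(k), visible(node1), wooden(k)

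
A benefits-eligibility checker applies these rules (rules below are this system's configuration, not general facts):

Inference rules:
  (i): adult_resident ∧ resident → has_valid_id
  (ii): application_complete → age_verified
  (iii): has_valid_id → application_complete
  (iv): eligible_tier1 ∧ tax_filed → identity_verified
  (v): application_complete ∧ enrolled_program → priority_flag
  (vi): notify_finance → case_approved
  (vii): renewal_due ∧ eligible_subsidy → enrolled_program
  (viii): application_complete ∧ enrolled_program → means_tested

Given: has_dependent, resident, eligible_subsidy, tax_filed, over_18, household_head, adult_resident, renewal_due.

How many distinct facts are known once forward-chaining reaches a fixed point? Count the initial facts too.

Round 1 fires (i), (vii), giving has_valid_id, enrolled_program.
Round 2 fires (iii), giving application_complete.
Round 3 fires (ii), (v), (viii), giving age_verified, priority_flag, means_tested.
Closure: {adult_resident, age_verified, application_complete, eligible_subsidy, enrolled_program, has_dependent, has_valid_id, household_head, means_tested, over_18, priority_flag, renewal_due, resident, tax_filed} — 14 facts.

14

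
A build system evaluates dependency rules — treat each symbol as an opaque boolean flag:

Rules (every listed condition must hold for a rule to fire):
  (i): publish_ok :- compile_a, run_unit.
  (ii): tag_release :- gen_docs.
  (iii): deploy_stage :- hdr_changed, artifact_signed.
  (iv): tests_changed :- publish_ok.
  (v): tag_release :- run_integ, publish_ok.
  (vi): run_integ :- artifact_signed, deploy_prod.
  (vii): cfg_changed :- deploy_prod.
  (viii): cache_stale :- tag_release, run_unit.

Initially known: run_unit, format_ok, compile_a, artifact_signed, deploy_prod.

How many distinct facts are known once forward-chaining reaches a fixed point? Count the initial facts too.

Round 1 fires (i), (vi), (vii), giving publish_ok, run_integ, cfg_changed.
Round 2 fires (iv), (v), giving tests_changed, tag_release.
Round 3 fires (viii), giving cache_stale.
Closure: {artifact_signed, cache_stale, cfg_changed, compile_a, deploy_prod, format_ok, publish_ok, run_integ, run_unit, tag_release, tests_changed} — 11 facts.

11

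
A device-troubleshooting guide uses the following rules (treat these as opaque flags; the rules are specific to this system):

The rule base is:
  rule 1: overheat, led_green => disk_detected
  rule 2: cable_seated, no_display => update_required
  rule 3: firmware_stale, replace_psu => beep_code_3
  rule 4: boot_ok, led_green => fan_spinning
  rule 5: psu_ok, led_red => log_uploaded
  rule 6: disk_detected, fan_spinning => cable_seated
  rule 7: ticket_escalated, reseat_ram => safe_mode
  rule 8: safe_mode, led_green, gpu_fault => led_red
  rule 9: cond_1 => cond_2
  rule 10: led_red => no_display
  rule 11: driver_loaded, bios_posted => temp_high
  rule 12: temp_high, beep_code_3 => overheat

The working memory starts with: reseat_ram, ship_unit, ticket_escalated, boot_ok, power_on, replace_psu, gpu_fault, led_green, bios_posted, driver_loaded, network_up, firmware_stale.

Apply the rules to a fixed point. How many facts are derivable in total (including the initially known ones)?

Round 1: rule 3 [firmware_stale, replace_psu => beep_code_3]; rule 4 [boot_ok, led_green => fan_spinning]; rule 7 [ticket_escalated, reseat_ram => safe_mode]; rule 11 [driver_loaded, bios_posted => temp_high]. Adds beep_code_3, fan_spinning, safe_mode, temp_high.
Round 2: rule 8 [safe_mode, led_green, gpu_fault => led_red]; rule 12 [temp_high, beep_code_3 => overheat]. Adds led_red, overheat.
Round 3: rule 1 [overheat, led_green => disk_detected]; rule 10 [led_red => no_display]. Adds disk_detected, no_display.
Round 4: rule 6 [disk_detected, fan_spinning => cable_seated]. Adds cable_seated.
Round 5: rule 2 [cable_seated, no_display => update_required]. Adds update_required.
Closure: {beep_code_3, bios_posted, boot_ok, cable_seated, disk_detected, driver_loaded, fan_spinning, firmware_stale, gpu_fault, led_green, led_red, network_up, no_display, overheat, power_on, replace_psu, reseat_ram, safe_mode, ship_unit, temp_high, ticket_escalated, update_required} — 22 facts.

22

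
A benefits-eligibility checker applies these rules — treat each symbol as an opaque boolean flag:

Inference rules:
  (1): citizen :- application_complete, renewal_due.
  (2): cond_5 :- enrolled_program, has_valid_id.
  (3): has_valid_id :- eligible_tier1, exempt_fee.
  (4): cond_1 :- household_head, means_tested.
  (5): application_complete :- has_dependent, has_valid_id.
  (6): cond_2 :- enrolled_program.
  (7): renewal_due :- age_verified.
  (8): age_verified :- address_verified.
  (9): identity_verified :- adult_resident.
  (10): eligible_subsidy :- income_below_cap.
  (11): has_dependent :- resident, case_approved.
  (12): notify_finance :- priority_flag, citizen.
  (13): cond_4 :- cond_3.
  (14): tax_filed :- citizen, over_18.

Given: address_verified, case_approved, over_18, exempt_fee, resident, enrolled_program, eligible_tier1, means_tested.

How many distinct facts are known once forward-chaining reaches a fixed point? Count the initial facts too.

17

Round 1: (3) [has_valid_id :- eligible_tier1, exempt_fee.]; (6) [cond_2 :- enrolled_program.]; (8) [age_verified :- address_verified.]; (11) [has_dependent :- resident, case_approved.]. Adds has_valid_id, cond_2, age_verified, has_dependent.
Round 2: (2) [cond_5 :- enrolled_program, has_valid_id.]; (5) [application_complete :- has_dependent, has_valid_id.]; (7) [renewal_due :- age_verified.]. Adds cond_5, application_complete, renewal_due.
Round 3: (1) [citizen :- application_complete, renewal_due.]. Adds citizen.
Round 4: (14) [tax_filed :- citizen, over_18.]. Adds tax_filed.
Closure: {address_verified, age_verified, application_complete, case_approved, citizen, cond_2, cond_5, eligible_tier1, enrolled_program, exempt_fee, has_dependent, has_valid_id, means_tested, over_18, renewal_due, resident, tax_filed} — 17 facts.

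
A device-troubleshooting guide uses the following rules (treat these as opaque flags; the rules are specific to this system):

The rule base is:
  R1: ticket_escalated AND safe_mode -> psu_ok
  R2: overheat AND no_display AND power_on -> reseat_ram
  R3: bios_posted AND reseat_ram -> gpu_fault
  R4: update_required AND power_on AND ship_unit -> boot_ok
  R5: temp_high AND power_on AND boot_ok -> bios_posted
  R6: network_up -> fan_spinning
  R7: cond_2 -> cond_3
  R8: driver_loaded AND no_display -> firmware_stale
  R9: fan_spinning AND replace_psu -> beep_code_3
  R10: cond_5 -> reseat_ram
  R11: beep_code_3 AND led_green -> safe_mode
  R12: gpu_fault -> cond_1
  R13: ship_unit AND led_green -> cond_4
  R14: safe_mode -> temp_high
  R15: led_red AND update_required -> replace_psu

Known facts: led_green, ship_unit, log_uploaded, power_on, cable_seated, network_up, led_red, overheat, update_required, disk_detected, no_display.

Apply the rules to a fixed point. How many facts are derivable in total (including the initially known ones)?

22

[1] R2 [overheat AND no_display AND power_on -> reseat_ram]; R4 [update_required AND power_on AND ship_unit -> boot_ok]; R6 [network_up -> fan_spinning]; R13 [ship_unit AND led_green -> cond_4]; R15 [led_red AND update_required -> replace_psu]. ⇒ new: reseat_ram, boot_ok, fan_spinning, cond_4, replace_psu.
[2] R9 [fan_spinning AND replace_psu -> beep_code_3]. ⇒ new: beep_code_3.
[3] R11 [beep_code_3 AND led_green -> safe_mode]. ⇒ new: safe_mode.
[4] R14 [safe_mode -> temp_high]. ⇒ new: temp_high.
[5] R5 [temp_high AND power_on AND boot_ok -> bios_posted]. ⇒ new: bios_posted.
[6] R3 [bios_posted AND reseat_ram -> gpu_fault]. ⇒ new: gpu_fault.
[7] R12 [gpu_fault -> cond_1]. ⇒ new: cond_1.
Closure: {beep_code_3, bios_posted, boot_ok, cable_seated, cond_1, cond_4, disk_detected, fan_spinning, gpu_fault, led_green, led_red, log_uploaded, network_up, no_display, overheat, power_on, replace_psu, reseat_ram, safe_mode, ship_unit, temp_high, update_required} — 22 facts.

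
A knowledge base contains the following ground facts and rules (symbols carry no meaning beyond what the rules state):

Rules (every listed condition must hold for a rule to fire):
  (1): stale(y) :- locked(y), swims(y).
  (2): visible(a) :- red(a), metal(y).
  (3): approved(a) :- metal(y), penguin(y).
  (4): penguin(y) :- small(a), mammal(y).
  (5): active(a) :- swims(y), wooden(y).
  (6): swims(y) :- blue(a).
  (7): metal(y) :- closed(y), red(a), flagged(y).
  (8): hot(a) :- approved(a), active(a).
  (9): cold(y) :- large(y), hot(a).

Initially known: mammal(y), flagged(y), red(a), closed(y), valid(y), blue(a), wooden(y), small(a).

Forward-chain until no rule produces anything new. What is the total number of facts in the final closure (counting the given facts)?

[1] (4) [penguin(y) :- small(a), mammal(y).]; (6) [swims(y) :- blue(a).]; (7) [metal(y) :- closed(y), red(a), flagged(y).]. ⇒ new: penguin(y), swims(y), metal(y).
[2] (2) [visible(a) :- red(a), metal(y).]; (3) [approved(a) :- metal(y), penguin(y).]; (5) [active(a) :- swims(y), wooden(y).]. ⇒ new: visible(a), approved(a), active(a).
[3] (8) [hot(a) :- approved(a), active(a).]. ⇒ new: hot(a).
Closure: {active(a), approved(a), blue(a), closed(y), flagged(y), hot(a), mammal(y), metal(y), penguin(y), red(a), small(a), swims(y), valid(y), visible(a), wooden(y)} — 15 facts.

15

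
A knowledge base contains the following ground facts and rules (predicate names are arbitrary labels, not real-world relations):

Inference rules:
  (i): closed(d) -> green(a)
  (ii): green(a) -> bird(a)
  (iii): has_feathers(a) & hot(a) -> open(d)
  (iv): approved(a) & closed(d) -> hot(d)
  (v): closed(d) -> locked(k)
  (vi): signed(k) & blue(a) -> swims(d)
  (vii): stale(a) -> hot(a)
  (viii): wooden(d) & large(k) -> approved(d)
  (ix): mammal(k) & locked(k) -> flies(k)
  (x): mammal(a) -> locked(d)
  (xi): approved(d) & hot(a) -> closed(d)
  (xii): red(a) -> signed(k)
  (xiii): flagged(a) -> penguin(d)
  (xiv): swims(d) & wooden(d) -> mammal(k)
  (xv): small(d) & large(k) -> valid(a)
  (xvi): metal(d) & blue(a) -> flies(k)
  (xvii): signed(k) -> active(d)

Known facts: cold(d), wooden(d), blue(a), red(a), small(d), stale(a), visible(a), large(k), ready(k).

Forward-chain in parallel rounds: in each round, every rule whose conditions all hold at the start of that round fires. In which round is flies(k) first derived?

4

Round 1 — (vii), (viii), (xii), (xv), derive hot(a), approved(d), signed(k), valid(a).
Round 2 — (vi), (xi), (xvii), derive swims(d), closed(d), active(d).
Round 3 — (i), (v), (xiv), derive green(a), locked(k), mammal(k).
Round 4 — (ii), (ix), derive bird(a), flies(k).
flies(k) first appears in round 4.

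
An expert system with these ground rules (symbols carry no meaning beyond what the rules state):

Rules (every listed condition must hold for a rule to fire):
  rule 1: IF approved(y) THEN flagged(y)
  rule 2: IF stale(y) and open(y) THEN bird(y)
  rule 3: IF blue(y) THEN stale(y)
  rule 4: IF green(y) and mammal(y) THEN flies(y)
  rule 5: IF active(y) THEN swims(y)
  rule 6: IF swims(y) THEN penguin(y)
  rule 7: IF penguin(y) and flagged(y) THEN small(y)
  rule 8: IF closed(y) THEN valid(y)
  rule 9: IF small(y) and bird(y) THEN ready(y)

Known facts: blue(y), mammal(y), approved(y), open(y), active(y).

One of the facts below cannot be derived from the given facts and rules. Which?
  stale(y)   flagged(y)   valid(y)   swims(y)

valid(y)

[1] rule 1 [IF approved(y) THEN flagged(y)]; rule 3 [IF blue(y) THEN stale(y)]; rule 5 [IF active(y) THEN swims(y)]. ⇒ new: flagged(y), stale(y), swims(y).
[2] rule 2 [IF stale(y) and open(y) THEN bird(y)]; rule 6 [IF swims(y) THEN penguin(y)]. ⇒ new: bird(y), penguin(y).
[3] rule 7 [IF penguin(y) and flagged(y) THEN small(y)]. ⇒ new: small(y).
[4] rule 9 [IF small(y) and bird(y) THEN ready(y)]. ⇒ new: ready(y).
Derived: flagged(y) (round 1), swims(y) (round 1), stale(y) (round 1). valid(y) never appears in any round.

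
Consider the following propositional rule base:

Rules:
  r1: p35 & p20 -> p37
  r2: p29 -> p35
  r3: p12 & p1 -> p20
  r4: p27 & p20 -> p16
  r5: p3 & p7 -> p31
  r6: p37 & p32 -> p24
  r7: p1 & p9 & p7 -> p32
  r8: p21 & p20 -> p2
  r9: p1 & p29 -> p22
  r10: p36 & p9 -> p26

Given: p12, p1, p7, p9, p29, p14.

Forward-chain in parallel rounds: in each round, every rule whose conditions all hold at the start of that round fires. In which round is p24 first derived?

Round 1 — r2, r3, r7, r9, derive p35, p20, p32, p22.
Round 2 — r1, derive p37.
Round 3 — r6, derive p24.
p24 first appears in round 3.

3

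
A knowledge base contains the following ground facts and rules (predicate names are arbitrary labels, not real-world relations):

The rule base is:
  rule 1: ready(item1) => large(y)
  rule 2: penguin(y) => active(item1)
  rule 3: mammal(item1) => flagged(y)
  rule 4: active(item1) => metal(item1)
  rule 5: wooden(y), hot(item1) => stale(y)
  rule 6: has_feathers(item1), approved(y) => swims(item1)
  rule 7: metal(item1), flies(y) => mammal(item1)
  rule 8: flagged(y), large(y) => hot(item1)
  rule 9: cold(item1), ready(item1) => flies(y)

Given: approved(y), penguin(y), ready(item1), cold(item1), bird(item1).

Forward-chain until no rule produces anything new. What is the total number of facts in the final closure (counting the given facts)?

Round 1 — rule 1, rule 2, rule 9, derive large(y), active(item1), flies(y).
Round 2 — rule 4, derive metal(item1).
Round 3 — rule 7, derive mammal(item1).
Round 4 — rule 3, derive flagged(y).
Round 5 — rule 8, derive hot(item1).
Closure: {active(item1), approved(y), bird(item1), cold(item1), flagged(y), flies(y), hot(item1), large(y), mammal(item1), metal(item1), penguin(y), ready(item1)} — 12 facts.

12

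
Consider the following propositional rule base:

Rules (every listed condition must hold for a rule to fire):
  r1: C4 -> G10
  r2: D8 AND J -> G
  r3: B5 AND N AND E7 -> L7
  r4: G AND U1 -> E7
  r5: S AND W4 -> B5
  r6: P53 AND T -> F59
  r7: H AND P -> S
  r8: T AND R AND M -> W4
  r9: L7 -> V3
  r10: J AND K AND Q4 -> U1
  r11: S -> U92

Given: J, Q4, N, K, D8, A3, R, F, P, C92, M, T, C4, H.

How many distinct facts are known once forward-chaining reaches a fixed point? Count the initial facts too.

[1] r1 [C4 -> G10]; r2 [D8 AND J -> G]; r7 [H AND P -> S]; r8 [T AND R AND M -> W4]; r10 [J AND K AND Q4 -> U1]. ⇒ new: G10, G, S, W4, U1.
[2] r4 [G AND U1 -> E7]; r5 [S AND W4 -> B5]; r11 [S -> U92]. ⇒ new: E7, B5, U92.
[3] r3 [B5 AND N AND E7 -> L7]. ⇒ new: L7.
[4] r9 [L7 -> V3]. ⇒ new: V3.
Closure: {A3, B5, C4, C92, D8, E7, F, G, G10, H, J, K, L7, M, N, P, Q4, R, S, T, U1, U92, V3, W4} — 24 facts.

24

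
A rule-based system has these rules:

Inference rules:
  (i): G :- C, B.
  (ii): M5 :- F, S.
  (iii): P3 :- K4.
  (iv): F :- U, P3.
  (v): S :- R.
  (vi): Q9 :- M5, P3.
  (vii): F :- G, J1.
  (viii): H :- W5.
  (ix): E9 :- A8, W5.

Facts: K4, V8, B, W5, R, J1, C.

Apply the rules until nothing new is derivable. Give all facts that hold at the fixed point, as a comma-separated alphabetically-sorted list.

Round 1: (i) [G :- C, B.]; (iii) [P3 :- K4.]; (v) [S :- R.]; (viii) [H :- W5.]. New: G, P3, S, H.
Round 2: (vii) [F :- G, J1.]. New: F.
Round 3: (ii) [M5 :- F, S.]. New: M5.
Round 4: (vi) [Q9 :- M5, P3.]. New: Q9.

B, C, F, G, H, J1, K4, M5, P3, Q9, R, S, V8, W5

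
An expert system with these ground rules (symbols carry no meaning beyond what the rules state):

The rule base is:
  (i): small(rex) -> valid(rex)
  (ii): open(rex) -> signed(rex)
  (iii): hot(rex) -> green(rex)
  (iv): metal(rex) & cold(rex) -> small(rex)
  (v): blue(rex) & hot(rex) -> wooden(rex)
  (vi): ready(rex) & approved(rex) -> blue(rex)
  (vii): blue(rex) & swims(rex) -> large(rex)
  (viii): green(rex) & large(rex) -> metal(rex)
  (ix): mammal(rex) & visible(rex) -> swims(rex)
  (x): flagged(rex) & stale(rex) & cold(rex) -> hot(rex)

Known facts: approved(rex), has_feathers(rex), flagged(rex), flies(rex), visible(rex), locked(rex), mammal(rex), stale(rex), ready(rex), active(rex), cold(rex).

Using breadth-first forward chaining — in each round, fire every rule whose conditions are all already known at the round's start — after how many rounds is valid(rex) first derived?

5

[1] (vi) [ready(rex) & approved(rex) -> blue(rex)]; (ix) [mammal(rex) & visible(rex) -> swims(rex)]; (x) [flagged(rex) & stale(rex) & cold(rex) -> hot(rex)]. ⇒ new: blue(rex), swims(rex), hot(rex).
[2] (iii) [hot(rex) -> green(rex)]; (v) [blue(rex) & hot(rex) -> wooden(rex)]; (vii) [blue(rex) & swims(rex) -> large(rex)]. ⇒ new: green(rex), wooden(rex), large(rex).
[3] (viii) [green(rex) & large(rex) -> metal(rex)]. ⇒ new: metal(rex).
[4] (iv) [metal(rex) & cold(rex) -> small(rex)]. ⇒ new: small(rex).
[5] (i) [small(rex) -> valid(rex)]. ⇒ new: valid(rex).
valid(rex) first appears in round 5.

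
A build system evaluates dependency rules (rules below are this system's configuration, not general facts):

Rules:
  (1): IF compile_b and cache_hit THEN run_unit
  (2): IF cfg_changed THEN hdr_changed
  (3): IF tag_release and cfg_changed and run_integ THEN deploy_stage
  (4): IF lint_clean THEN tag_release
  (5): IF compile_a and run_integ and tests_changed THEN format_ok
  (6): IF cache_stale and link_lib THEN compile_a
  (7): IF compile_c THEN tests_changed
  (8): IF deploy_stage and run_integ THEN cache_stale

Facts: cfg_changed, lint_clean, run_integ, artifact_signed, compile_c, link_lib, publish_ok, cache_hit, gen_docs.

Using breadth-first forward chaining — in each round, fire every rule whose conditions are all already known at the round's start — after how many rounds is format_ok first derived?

[1] (2) [IF cfg_changed THEN hdr_changed]; (4) [IF lint_clean THEN tag_release]; (7) [IF compile_c THEN tests_changed]. ⇒ new: hdr_changed, tag_release, tests_changed.
[2] (3) [IF tag_release and cfg_changed and run_integ THEN deploy_stage]. ⇒ new: deploy_stage.
[3] (8) [IF deploy_stage and run_integ THEN cache_stale]. ⇒ new: cache_stale.
[4] (6) [IF cache_stale and link_lib THEN compile_a]. ⇒ new: compile_a.
[5] (5) [IF compile_a and run_integ and tests_changed THEN format_ok]. ⇒ new: format_ok.
format_ok first appears in round 5.

5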